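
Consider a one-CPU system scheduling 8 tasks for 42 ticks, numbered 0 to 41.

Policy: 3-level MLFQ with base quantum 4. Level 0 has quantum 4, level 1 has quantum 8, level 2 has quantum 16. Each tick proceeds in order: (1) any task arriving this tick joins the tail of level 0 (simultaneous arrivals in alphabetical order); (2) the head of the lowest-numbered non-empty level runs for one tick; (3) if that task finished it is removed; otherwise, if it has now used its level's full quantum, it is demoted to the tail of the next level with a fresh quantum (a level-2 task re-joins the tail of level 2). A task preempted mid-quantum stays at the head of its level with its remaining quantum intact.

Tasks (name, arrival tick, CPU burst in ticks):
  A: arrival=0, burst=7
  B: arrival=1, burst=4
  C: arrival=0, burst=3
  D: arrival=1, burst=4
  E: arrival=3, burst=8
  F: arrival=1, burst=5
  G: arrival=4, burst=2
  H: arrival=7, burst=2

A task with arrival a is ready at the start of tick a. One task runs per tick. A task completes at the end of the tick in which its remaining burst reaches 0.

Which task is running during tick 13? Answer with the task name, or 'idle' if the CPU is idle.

t=0: L0/L1/L2 = AC/-/- → run A
t=1: L0/L1/L2 = ACBDF/-/- → run A
t=2: L0/L1/L2 = ACBDF/-/- → run A
t=3: L0/L1/L2 = ACBDFE/-/- → run A
t=4: L0/L1/L2 = CBDFEG/A/- → run C
t=5: L0/L1/L2 = CBDFEG/A/- → run C
t=6: L0/L1/L2 = CBDFEG/A/- → run C
t=7: L0/L1/L2 = BDFEGH/A/- → run B
t=8: L0/L1/L2 = BDFEGH/A/- → run B
t=9: L0/L1/L2 = BDFEGH/A/- → run B
t=10: L0/L1/L2 = BDFEGH/A/- → run B
t=11: L0/L1/L2 = DFEGH/A/- → run D
t=12: L0/L1/L2 = DFEGH/A/- → run D
t=13: L0/L1/L2 = DFEGH/A/- → run D
t=14: L0/L1/L2 = DFEGH/A/- → run D
t=15: L0/L1/L2 = FEGH/A/- → run F
t=16: L0/L1/L2 = FEGH/A/- → run F
t=17: L0/L1/L2 = FEGH/A/- → run F
t=18: L0/L1/L2 = FEGH/A/- → run F
t=19: L0/L1/L2 = EGH/AF/- → run E
t=20: L0/L1/L2 = EGH/AF/- → run E
t=21: L0/L1/L2 = EGH/AF/- → run E
t=22: L0/L1/L2 = EGH/AF/- → run E
t=23: L0/L1/L2 = GH/AFE/- → run G
t=24: L0/L1/L2 = GH/AFE/- → run G
t=25: L0/L1/L2 = H/AFE/- → run H
t=26: L0/L1/L2 = H/AFE/- → run H
t=27: L0/L1/L2 = -/AFE/- → run A
t=28: L0/L1/L2 = -/AFE/- → run A
t=29: L0/L1/L2 = -/AFE/- → run A
t=30: L0/L1/L2 = -/FE/- → run F
t=31: L0/L1/L2 = -/E/- → run E
t=32: L0/L1/L2 = -/E/- → run E
t=33: L0/L1/L2 = -/E/- → run E
t=34: L0/L1/L2 = -/E/- → run E
t=35: (idle)
t=36: (idle)
t=37: (idle)
t=38: (idle)
t=39: (idle)
t=40: (idle)
t=41: (idle)

running at tick 13 = D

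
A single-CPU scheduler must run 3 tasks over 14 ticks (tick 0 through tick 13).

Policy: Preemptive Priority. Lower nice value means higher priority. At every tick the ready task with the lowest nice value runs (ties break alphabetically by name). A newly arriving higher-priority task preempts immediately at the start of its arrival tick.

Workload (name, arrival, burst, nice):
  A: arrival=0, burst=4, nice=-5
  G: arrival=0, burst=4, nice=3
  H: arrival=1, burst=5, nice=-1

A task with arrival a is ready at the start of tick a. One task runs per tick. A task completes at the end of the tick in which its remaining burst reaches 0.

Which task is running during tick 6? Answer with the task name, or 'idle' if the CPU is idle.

t=0: ready={A,G} → run A
t=1: ready={A,G,H} → run A
t=2: ready={A,G,H} → run A
t=3: ready={A,G,H} → run A
t=4: ready={G,H} → run H
t=5: ready={G,H} → run H
t=6: ready={G,H} → run H
t=7: ready={G,H} → run H
t=8: ready={G,H} → run H
t=9: ready={G} → run G
t=10: ready={G} → run G
t=11: ready={G} → run G
t=12: ready={G} → run G
t=13: (idle)

running at tick 6 = H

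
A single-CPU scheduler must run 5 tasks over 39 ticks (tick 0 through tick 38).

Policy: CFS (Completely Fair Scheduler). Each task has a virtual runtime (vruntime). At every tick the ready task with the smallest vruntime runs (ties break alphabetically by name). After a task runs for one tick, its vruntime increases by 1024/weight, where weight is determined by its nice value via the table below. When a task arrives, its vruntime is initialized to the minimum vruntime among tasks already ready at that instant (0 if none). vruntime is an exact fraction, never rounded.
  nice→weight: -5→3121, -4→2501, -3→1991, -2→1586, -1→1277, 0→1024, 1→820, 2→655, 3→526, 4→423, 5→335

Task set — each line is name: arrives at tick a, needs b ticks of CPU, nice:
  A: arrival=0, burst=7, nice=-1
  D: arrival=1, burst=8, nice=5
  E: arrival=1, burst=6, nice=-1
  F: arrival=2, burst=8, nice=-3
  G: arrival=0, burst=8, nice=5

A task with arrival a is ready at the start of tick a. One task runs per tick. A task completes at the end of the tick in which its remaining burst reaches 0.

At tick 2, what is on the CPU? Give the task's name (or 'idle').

running at tick 2 = E

t=0: vr[A=0 G=0] → run A
t=1: vr[A=1024/1277 D=0 E=0 G=0] → run D
t=2: vr[A=1024/1277 D=1024/335 E=0 F=0 G=0] → run E
t=3: vr[A=1024/1277 D=1024/335 E=1024/1277 F=0 G=0] → run F
t=4: vr[A=1024/1277 D=1024/335 E=1024/1277 F=1024/1991 G=0] → run G
t=5: vr[A=1024/1277 D=1024/335 E=1024/1277 F=1024/1991 G=1024/335] → run F
t=6: vr[A=1024/1277 D=1024/335 E=1024/1277 F=2048/1991 G=1024/335] → run A
t=7: vr[A=2048/1277 D=1024/335 E=1024/1277 F=2048/1991 G=1024/335] → run E
t=8: vr[A=2048/1277 D=1024/335 E=2048/1277 F=2048/1991 G=1024/335] → run F
t=9: vr[A=2048/1277 D=1024/335 E=2048/1277 F=3072/1991 G=1024/335] → run F
t=10: vr[A=2048/1277 D=1024/335 E=2048/1277 F=4096/1991 G=1024/335] → run A
t=11: vr[A=3072/1277 D=1024/335 E=2048/1277 F=4096/1991 G=1024/335] → run E
t=12: vr[A=3072/1277 D=1024/335 E=3072/1277 F=4096/1991 G=1024/335] → run F
t=13: vr[A=3072/1277 D=1024/335 E=3072/1277 F=5120/1991 G=1024/335] → run A
t=14: vr[A=4096/1277 D=1024/335 E=3072/1277 F=5120/1991 G=1024/335] → run E
t=15: vr[A=4096/1277 D=1024/335 E=4096/1277 F=5120/1991 G=1024/335] → run F
t=16: vr[A=4096/1277 D=1024/335 E=4096/1277 F=6144/1991 G=1024/335] → run D
t=17: vr[A=4096/1277 D=2048/335 E=4096/1277 F=6144/1991 G=1024/335] → run G
t=18: vr[A=4096/1277 D=2048/335 E=4096/1277 F=6144/1991 G=2048/335] → run F
t=19: vr[A=4096/1277 D=2048/335 E=4096/1277 F=7168/1991 G=2048/335] → run A
t=20: vr[A=5120/1277 D=2048/335 E=4096/1277 F=7168/1991 G=2048/335] → run E
t=21: vr[A=5120/1277 D=2048/335 E=5120/1277 F=7168/1991 G=2048/335] → run F
t=22: vr[A=5120/1277 D=2048/335 E=5120/1277 G=2048/335] → run A
t=23: vr[A=6144/1277 D=2048/335 E=5120/1277 G=2048/335] → run E
t=24: vr[A=6144/1277 D=2048/335 G=2048/335] → run A
t=25: vr[D=2048/335 G=2048/335] → run D
t=26: vr[D=3072/335 G=2048/335] → run G
t=27: vr[D=3072/335 G=3072/335] → run D
t=28: vr[D=4096/335 G=3072/335] → run G
t=29: vr[D=4096/335 G=4096/335] → run D
t=30: vr[D=1024/67 G=4096/335] → run G
t=31: vr[D=1024/67 G=1024/67] → run D
t=32: vr[D=6144/335 G=1024/67] → run G
t=33: vr[D=6144/335 G=6144/335] → run D
t=34: vr[D=7168/335 G=6144/335] → run G
t=35: vr[D=7168/335 G=7168/335] → run D
t=36: vr[G=7168/335] → run G
t=37: (idle)
t=38: (idle)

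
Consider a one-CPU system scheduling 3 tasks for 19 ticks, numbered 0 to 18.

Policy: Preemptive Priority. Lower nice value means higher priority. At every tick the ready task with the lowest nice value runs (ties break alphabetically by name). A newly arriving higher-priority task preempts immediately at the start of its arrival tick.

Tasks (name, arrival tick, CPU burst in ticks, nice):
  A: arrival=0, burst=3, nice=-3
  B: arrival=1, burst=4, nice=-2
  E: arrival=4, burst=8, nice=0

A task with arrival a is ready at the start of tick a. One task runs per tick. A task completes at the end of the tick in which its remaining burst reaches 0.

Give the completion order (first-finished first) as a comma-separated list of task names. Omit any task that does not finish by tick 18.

completion order = A, B, E

t=0: ready={A} → run A
t=1: ready={A,B} → run A
t=2: ready={A,B} → run A
t=3: ready={B} → run B
t=4: ready={B,E} → run B
t=5: ready={B,E} → run B
t=6: ready={B,E} → run B
t=7: ready={E} → run E
t=8: ready={E} → run E
t=9: ready={E} → run E
t=10: ready={E} → run E
t=11: ready={E} → run E
t=12: ready={E} → run E
t=13: ready={E} → run E
t=14: ready={E} → run E
t=15: (idle)
t=16: (idle)
t=17: (idle)
t=18: (idle)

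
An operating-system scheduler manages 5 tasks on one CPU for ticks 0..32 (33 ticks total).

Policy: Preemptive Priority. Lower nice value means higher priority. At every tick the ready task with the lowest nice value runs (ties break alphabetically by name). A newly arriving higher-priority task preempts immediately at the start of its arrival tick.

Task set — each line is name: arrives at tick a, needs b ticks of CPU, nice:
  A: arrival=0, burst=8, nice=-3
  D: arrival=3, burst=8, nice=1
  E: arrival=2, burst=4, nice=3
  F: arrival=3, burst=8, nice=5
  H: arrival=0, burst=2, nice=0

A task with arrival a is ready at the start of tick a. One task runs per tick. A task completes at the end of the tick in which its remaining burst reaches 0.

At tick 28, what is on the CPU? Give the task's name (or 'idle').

t=0: ready={A,H} → run A
t=1: ready={A,H} → run A
t=2: ready={A,E,H} → run A
t=3: ready={A,D,E,F,H} → run A
t=4: ready={A,D,E,F,H} → run A
t=5: ready={A,D,E,F,H} → run A
t=6: ready={A,D,E,F,H} → run A
t=7: ready={A,D,E,F,H} → run A
t=8: ready={D,E,F,H} → run H
t=9: ready={D,E,F,H} → run H
t=10: ready={D,E,F} → run D
t=11: ready={D,E,F} → run D
t=12: ready={D,E,F} → run D
t=13: ready={D,E,F} → run D
t=14: ready={D,E,F} → run D
t=15: ready={D,E,F} → run D
t=16: ready={D,E,F} → run D
t=17: ready={D,E,F} → run D
t=18: ready={E,F} → run E
t=19: ready={E,F} → run E
t=20: ready={E,F} → run E
t=21: ready={E,F} → run E
t=22: ready={F} → run F
t=23: ready={F} → run F
t=24: ready={F} → run F
t=25: ready={F} → run F
t=26: ready={F} → run F
t=27: ready={F} → run F
t=28: ready={F} → run F
t=29: ready={F} → run F
t=30: (idle)
t=31: (idle)
t=32: (idle)

running at tick 28 = F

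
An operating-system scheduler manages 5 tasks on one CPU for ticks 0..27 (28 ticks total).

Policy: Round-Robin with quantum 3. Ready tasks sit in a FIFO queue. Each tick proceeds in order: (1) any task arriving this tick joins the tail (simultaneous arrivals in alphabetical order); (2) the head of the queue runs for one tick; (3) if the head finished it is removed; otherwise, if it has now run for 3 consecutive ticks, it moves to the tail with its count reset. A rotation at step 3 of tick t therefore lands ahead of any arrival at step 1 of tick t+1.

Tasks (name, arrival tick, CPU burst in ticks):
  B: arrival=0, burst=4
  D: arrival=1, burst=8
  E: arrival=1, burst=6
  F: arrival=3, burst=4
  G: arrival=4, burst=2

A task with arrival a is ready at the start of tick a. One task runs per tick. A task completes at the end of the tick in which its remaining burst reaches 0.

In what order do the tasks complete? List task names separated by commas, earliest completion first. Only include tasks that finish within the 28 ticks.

completion order = B, G, E, F, D

t=0: queue=[B] q_used=0 → run B
t=1: queue=[B,D,E] q_used=1 → run B
t=2: queue=[B,D,E] q_used=2 → run B
t=3: queue=[D,E,B,F] q_used=0 → run D
t=4: queue=[D,E,B,F,G] q_used=1 → run D
t=5: queue=[D,E,B,F,G] q_used=2 → run D
t=6: queue=[E,B,F,G,D] q_used=0 → run E
t=7: queue=[E,B,F,G,D] q_used=1 → run E
t=8: queue=[E,B,F,G,D] q_used=2 → run E
t=9: queue=[B,F,G,D,E] q_used=0 → run B
t=10: queue=[F,G,D,E] q_used=0 → run F
t=11: queue=[F,G,D,E] q_used=1 → run F
t=12: queue=[F,G,D,E] q_used=2 → run F
t=13: queue=[G,D,E,F] q_used=0 → run G
t=14: queue=[G,D,E,F] q_used=1 → run G
t=15: queue=[D,E,F] q_used=0 → run D
t=16: queue=[D,E,F] q_used=1 → run D
t=17: queue=[D,E,F] q_used=2 → run D
t=18: queue=[E,F,D] q_used=0 → run E
t=19: queue=[E,F,D] q_used=1 → run E
t=20: queue=[E,F,D] q_used=2 → run E
t=21: queue=[F,D] q_used=0 → run F
t=22: queue=[D] q_used=0 → run D
t=23: queue=[D] q_used=1 → run D
t=24: (idle)
t=25: (idle)
t=26: (idle)
t=27: (idle)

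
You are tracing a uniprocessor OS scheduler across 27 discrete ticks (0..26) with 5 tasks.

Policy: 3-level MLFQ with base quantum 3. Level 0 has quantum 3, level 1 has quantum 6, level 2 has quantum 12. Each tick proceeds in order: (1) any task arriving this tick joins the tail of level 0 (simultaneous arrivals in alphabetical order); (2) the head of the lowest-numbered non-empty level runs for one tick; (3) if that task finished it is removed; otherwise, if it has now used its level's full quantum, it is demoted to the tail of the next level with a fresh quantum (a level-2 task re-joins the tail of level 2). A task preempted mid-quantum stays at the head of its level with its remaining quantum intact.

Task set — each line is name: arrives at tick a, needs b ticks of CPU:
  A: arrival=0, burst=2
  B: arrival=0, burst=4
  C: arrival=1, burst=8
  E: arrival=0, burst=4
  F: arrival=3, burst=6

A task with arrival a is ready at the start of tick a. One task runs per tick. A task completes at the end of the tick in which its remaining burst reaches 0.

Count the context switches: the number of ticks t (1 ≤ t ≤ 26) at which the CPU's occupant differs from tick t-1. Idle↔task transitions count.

t=0: L0/L1/L2 = ABE/-/- → run A
t=1: L0/L1/L2 = ABEC/-/- → run A
t=2: L0/L1/L2 = BEC/-/- → run B
t=3: L0/L1/L2 = BECF/-/- → run B
t=4: L0/L1/L2 = BECF/-/- → run B
t=5: L0/L1/L2 = ECF/B/- → run E
t=6: L0/L1/L2 = ECF/B/- → run E
t=7: L0/L1/L2 = ECF/B/- → run E
t=8: L0/L1/L2 = CF/BE/- → run C
t=9: L0/L1/L2 = CF/BE/- → run C
t=10: L0/L1/L2 = CF/BE/- → run C
t=11: L0/L1/L2 = F/BEC/- → run F
t=12: L0/L1/L2 = F/BEC/- → run F
t=13: L0/L1/L2 = F/BEC/- → run F
t=14: L0/L1/L2 = -/BECF/- → run B
t=15: L0/L1/L2 = -/ECF/- → run E
t=16: L0/L1/L2 = -/CF/- → run C
t=17: L0/L1/L2 = -/CF/- → run C
t=18: L0/L1/L2 = -/CF/- → run C
t=19: L0/L1/L2 = -/CF/- → run C
t=20: L0/L1/L2 = -/CF/- → run C
t=21: L0/L1/L2 = -/F/- → run F
t=22: L0/L1/L2 = -/F/- → run F
t=23: L0/L1/L2 = -/F/- → run F
t=24: (idle)
t=25: (idle)
t=26: (idle)

context switches = 9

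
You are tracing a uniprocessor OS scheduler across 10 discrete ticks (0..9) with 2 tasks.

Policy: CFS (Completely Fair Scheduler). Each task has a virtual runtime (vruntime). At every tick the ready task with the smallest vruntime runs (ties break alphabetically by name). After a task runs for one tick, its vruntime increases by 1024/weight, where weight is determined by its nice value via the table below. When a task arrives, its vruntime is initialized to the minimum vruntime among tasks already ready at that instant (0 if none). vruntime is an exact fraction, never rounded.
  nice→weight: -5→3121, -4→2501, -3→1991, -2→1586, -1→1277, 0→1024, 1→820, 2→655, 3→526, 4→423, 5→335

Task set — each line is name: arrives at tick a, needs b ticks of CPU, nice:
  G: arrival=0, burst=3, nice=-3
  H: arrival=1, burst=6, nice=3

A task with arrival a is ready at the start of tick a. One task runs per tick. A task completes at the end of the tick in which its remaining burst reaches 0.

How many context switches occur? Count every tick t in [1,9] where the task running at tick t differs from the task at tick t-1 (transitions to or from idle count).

t=0: vr[G=0] → run G
t=1: vr[G=1024/1991 H=1024/1991] → run G
t=2: vr[G=2048/1991 H=1024/1991] → run H
t=3: vr[G=2048/1991 H=1288704/523633] → run G
t=4: vr[H=1288704/523633] → run H
t=5: vr[H=2308096/523633] → run H
t=6: vr[H=3327488/523633] → run H
t=7: vr[H=4346880/523633] → run H
t=8: vr[H=5366272/523633] → run H
t=9: (idle)

context switches = 4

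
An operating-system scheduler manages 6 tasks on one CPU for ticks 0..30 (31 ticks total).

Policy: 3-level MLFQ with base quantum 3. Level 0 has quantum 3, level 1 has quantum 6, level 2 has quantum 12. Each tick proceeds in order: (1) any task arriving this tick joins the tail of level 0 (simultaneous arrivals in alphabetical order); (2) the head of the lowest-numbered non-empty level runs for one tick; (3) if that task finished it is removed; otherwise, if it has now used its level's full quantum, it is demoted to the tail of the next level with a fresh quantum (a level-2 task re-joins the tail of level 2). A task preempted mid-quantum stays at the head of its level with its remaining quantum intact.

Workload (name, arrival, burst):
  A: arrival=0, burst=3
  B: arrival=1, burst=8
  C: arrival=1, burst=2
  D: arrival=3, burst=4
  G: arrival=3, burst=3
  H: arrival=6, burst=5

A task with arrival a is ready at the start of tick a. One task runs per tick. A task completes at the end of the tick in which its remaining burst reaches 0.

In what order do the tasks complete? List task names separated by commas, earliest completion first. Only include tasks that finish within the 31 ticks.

t=0: L0/L1/L2 = A/-/- → run A
t=1: L0/L1/L2 = ABC/-/- → run A
t=2: L0/L1/L2 = ABC/-/- → run A
t=3: L0/L1/L2 = BCDG/-/- → run B
t=4: L0/L1/L2 = BCDG/-/- → run B
t=5: L0/L1/L2 = BCDG/-/- → run B
t=6: L0/L1/L2 = CDGH/B/- → run C
t=7: L0/L1/L2 = CDGH/B/- → run C
t=8: L0/L1/L2 = DGH/B/- → run D
t=9: L0/L1/L2 = DGH/B/- → run D
t=10: L0/L1/L2 = DGH/B/- → run D
t=11: L0/L1/L2 = GH/BD/- → run G
t=12: L0/L1/L2 = GH/BD/- → run G
t=13: L0/L1/L2 = GH/BD/- → run G
t=14: L0/L1/L2 = H/BD/- → run H
t=15: L0/L1/L2 = H/BD/- → run H
t=16: L0/L1/L2 = H/BD/- → run H
t=17: L0/L1/L2 = -/BDH/- → run B
t=18: L0/L1/L2 = -/BDH/- → run B
t=19: L0/L1/L2 = -/BDH/- → run B
t=20: L0/L1/L2 = -/BDH/- → run B
t=21: L0/L1/L2 = -/BDH/- → run B
t=22: L0/L1/L2 = -/DH/- → run D
t=23: L0/L1/L2 = -/H/- → run H
t=24: L0/L1/L2 = -/H/- → run H
t=25: (idle)
t=26: (idle)
t=27: (idle)
t=28: (idle)
t=29: (idle)
t=30: (idle)

completion order = A, C, G, B, D, H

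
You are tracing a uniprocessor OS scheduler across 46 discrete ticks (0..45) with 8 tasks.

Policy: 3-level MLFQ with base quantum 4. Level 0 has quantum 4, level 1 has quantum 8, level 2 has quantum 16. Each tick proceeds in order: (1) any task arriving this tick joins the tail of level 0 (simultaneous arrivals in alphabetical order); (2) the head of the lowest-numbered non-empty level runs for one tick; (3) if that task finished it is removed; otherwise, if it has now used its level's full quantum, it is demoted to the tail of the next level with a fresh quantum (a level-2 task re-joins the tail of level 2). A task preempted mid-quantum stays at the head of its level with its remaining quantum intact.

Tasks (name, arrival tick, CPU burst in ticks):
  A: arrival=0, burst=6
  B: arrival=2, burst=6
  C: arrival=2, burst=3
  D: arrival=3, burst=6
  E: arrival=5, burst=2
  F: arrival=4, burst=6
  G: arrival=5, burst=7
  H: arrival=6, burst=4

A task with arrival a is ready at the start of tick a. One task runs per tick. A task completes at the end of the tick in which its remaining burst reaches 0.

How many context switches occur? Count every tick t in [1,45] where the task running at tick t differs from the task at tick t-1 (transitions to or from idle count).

context switches = 13

t=0: L0/L1/L2 = A/-/- → run A
t=1: L0/L1/L2 = A/-/- → run A
t=2: L0/L1/L2 = ABC/-/- → run A
t=3: L0/L1/L2 = ABCD/-/- → run A
t=4: L0/L1/L2 = BCDF/A/- → run B
t=5: L0/L1/L2 = BCDFEG/A/- → run B
t=6: L0/L1/L2 = BCDFEGH/A/- → run B
t=7: L0/L1/L2 = BCDFEGH/A/- → run B
t=8: L0/L1/L2 = CDFEGH/AB/- → run C
t=9: L0/L1/L2 = CDFEGH/AB/- → run C
t=10: L0/L1/L2 = CDFEGH/AB/- → run C
t=11: L0/L1/L2 = DFEGH/AB/- → run D
t=12: L0/L1/L2 = DFEGH/AB/- → run D
t=13: L0/L1/L2 = DFEGH/AB/- → run D
t=14: L0/L1/L2 = DFEGH/AB/- → run D
t=15: L0/L1/L2 = FEGH/ABD/- → run F
t=16: L0/L1/L2 = FEGH/ABD/- → run F
t=17: L0/L1/L2 = FEGH/ABD/- → run F
t=18: L0/L1/L2 = FEGH/ABD/- → run F
t=19: L0/L1/L2 = EGH/ABDF/- → run E
t=20: L0/L1/L2 = EGH/ABDF/- → run E
t=21: L0/L1/L2 = GH/ABDF/- → run G
t=22: L0/L1/L2 = GH/ABDF/- → run G
t=23: L0/L1/L2 = GH/ABDF/- → run G
t=24: L0/L1/L2 = GH/ABDF/- → run G
t=25: L0/L1/L2 = H/ABDFG/- → run H
t=26: L0/L1/L2 = H/ABDFG/- → run H
t=27: L0/L1/L2 = H/ABDFG/- → run H
t=28: L0/L1/L2 = H/ABDFG/- → run H
t=29: L0/L1/L2 = -/ABDFG/- → run A
t=30: L0/L1/L2 = -/ABDFG/- → run A
t=31: L0/L1/L2 = -/BDFG/- → run B
t=32: L0/L1/L2 = -/BDFG/- → run B
t=33: L0/L1/L2 = -/DFG/- → run D
t=34: L0/L1/L2 = -/DFG/- → run D
t=35: L0/L1/L2 = -/FG/- → run F
t=36: L0/L1/L2 = -/FG/- → run F
t=37: L0/L1/L2 = -/G/- → run G
t=38: L0/L1/L2 = -/G/- → run G
t=39: L0/L1/L2 = -/G/- → run G
t=40: (idle)
t=41: (idle)
t=42: (idle)
t=43: (idle)
t=44: (idle)
t=45: (idle)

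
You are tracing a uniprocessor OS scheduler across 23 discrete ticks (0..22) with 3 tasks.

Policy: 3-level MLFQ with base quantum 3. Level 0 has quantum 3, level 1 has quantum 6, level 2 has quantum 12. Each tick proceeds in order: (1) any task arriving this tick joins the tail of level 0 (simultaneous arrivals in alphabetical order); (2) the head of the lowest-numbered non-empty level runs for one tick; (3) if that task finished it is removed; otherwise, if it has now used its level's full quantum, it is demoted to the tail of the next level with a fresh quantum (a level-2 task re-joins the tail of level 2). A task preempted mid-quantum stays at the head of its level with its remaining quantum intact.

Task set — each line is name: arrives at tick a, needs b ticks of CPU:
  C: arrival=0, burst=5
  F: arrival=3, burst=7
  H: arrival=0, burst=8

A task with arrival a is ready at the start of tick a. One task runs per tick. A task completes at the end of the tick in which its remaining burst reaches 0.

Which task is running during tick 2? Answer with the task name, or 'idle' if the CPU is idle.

running at tick 2 = C

t=0: L0/L1/L2 = CH/-/- → run C
t=1: L0/L1/L2 = CH/-/- → run C
t=2: L0/L1/L2 = CH/-/- → run C
t=3: L0/L1/L2 = HF/C/- → run H
t=4: L0/L1/L2 = HF/C/- → run H
t=5: L0/L1/L2 = HF/C/- → run H
t=6: L0/L1/L2 = F/CH/- → run F
t=7: L0/L1/L2 = F/CH/- → run F
t=8: L0/L1/L2 = F/CH/- → run F
t=9: L0/L1/L2 = -/CHF/- → run C
t=10: L0/L1/L2 = -/CHF/- → run C
t=11: L0/L1/L2 = -/HF/- → run H
t=12: L0/L1/L2 = -/HF/- → run H
t=13: L0/L1/L2 = -/HF/- → run H
t=14: L0/L1/L2 = -/HF/- → run H
t=15: L0/L1/L2 = -/HF/- → run H
t=16: L0/L1/L2 = -/F/- → run F
t=17: L0/L1/L2 = -/F/- → run F
t=18: L0/L1/L2 = -/F/- → run F
t=19: L0/L1/L2 = -/F/- → run F
t=20: (idle)
t=21: (idle)
t=22: (idle)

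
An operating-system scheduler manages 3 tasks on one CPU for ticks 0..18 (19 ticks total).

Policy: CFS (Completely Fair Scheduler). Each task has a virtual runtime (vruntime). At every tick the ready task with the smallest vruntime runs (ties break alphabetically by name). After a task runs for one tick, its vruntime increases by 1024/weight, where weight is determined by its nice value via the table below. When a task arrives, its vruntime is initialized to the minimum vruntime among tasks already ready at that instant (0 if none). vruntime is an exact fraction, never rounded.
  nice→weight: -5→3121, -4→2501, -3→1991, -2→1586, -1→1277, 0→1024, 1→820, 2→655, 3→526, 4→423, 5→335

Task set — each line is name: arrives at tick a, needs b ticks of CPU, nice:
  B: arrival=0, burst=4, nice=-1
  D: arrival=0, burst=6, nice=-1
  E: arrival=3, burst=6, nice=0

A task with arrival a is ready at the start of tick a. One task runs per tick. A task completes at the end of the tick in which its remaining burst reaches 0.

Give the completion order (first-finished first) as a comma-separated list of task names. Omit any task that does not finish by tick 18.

t=0: vr[B=0 D=0] → run B
t=1: vr[B=1024/1277 D=0] → run D
t=2: vr[B=1024/1277 D=1024/1277] → run B
t=3: vr[B=2048/1277 D=1024/1277 E=1024/1277] → run D
t=4: vr[B=2048/1277 D=2048/1277 E=1024/1277] → run E
t=5: vr[B=2048/1277 D=2048/1277 E=2301/1277] → run B
t=6: vr[B=3072/1277 D=2048/1277 E=2301/1277] → run D
t=7: vr[B=3072/1277 D=3072/1277 E=2301/1277] → run E
t=8: vr[B=3072/1277 D=3072/1277 E=3578/1277] → run B
t=9: vr[D=3072/1277 E=3578/1277] → run D
t=10: vr[D=4096/1277 E=3578/1277] → run E
t=11: vr[D=4096/1277 E=4855/1277] → run D
t=12: vr[D=5120/1277 E=4855/1277] → run E
t=13: vr[D=5120/1277 E=6132/1277] → run D
t=14: vr[E=6132/1277] → run E
t=15: vr[E=7409/1277] → run E
t=16: (idle)
t=17: (idle)
t=18: (idle)

completion order = B, D, E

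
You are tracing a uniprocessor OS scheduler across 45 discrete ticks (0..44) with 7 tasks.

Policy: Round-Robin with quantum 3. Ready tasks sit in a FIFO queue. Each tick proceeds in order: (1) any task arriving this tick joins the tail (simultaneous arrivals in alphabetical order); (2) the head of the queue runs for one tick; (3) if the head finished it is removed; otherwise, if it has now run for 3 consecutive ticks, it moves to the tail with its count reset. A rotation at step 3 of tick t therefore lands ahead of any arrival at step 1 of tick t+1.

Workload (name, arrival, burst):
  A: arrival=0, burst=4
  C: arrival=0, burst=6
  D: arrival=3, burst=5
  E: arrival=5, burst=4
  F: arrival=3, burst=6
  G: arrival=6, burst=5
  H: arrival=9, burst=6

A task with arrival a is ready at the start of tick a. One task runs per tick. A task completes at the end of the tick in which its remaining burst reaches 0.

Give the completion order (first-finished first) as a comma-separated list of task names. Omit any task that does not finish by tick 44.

completion order = A, C, D, F, E, G, H

t=0: queue=[A,C] q_used=0 → run A
t=1: queue=[A,C] q_used=1 → run A
t=2: queue=[A,C] q_used=2 → run A
t=3: queue=[C,A,D,F] q_used=0 → run C
t=4: queue=[C,A,D,F] q_used=1 → run C
t=5: queue=[C,A,D,F,E] q_used=2 → run C
t=6: queue=[A,D,F,E,C,G] q_used=0 → run A
t=7: queue=[D,F,E,C,G] q_used=0 → run D
t=8: queue=[D,F,E,C,G] q_used=1 → run D
t=9: queue=[D,F,E,C,G,H] q_used=2 → run D
t=10: queue=[F,E,C,G,H,D] q_used=0 → run F
t=11: queue=[F,E,C,G,H,D] q_used=1 → run F
t=12: queue=[F,E,C,G,H,D] q_used=2 → run F
t=13: queue=[E,C,G,H,D,F] q_used=0 → run E
t=14: queue=[E,C,G,H,D,F] q_used=1 → run E
t=15: queue=[E,C,G,H,D,F] q_used=2 → run E
t=16: queue=[C,G,H,D,F,E] q_used=0 → run C
t=17: queue=[C,G,H,D,F,E] q_used=1 → run C
t=18: queue=[C,G,H,D,F,E] q_used=2 → run C
t=19: queue=[G,H,D,F,E] q_used=0 → run G
t=20: queue=[G,H,D,F,E] q_used=1 → run G
t=21: queue=[G,H,D,F,E] q_used=2 → run G
t=22: queue=[H,D,F,E,G] q_used=0 → run H
t=23: queue=[H,D,F,E,G] q_used=1 → run H
t=24: queue=[H,D,F,E,G] q_used=2 → run H
t=25: queue=[D,F,E,G,H] q_used=0 → run D
t=26: queue=[D,F,E,G,H] q_used=1 → run D
t=27: queue=[F,E,G,H] q_used=0 → run F
t=28: queue=[F,E,G,H] q_used=1 → run F
t=29: queue=[F,E,G,H] q_used=2 → run F
t=30: queue=[E,G,H] q_used=0 → run E
t=31: queue=[G,H] q_used=0 → run G
t=32: queue=[G,H] q_used=1 → run G
t=33: queue=[H] q_used=0 → run H
t=34: queue=[H] q_used=1 → run H
t=35: queue=[H] q_used=2 → run H
t=36: (idle)
t=37: (idle)
t=38: (idle)
t=39: (idle)
t=40: (idle)
t=41: (idle)
t=42: (idle)
t=43: (idle)
t=44: (idle)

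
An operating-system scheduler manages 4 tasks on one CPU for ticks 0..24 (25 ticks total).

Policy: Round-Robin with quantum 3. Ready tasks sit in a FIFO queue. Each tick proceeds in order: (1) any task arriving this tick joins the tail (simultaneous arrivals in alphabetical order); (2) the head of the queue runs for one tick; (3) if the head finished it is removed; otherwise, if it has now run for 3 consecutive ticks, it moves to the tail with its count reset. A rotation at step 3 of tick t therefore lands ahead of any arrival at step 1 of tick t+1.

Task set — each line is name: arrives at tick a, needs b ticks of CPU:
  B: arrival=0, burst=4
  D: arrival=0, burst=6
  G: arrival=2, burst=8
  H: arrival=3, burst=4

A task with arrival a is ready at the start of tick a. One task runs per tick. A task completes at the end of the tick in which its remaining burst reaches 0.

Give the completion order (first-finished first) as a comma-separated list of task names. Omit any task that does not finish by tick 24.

completion order = B, D, H, G

t=0: queue=[B,D] q_used=0 → run B
t=1: queue=[B,D] q_used=1 → run B
t=2: queue=[B,D,G] q_used=2 → run B
t=3: queue=[D,G,B,H] q_used=0 → run D
t=4: queue=[D,G,B,H] q_used=1 → run D
t=5: queue=[D,G,B,H] q_used=2 → run D
t=6: queue=[G,B,H,D] q_used=0 → run G
t=7: queue=[G,B,H,D] q_used=1 → run G
t=8: queue=[G,B,H,D] q_used=2 → run G
t=9: queue=[B,H,D,G] q_used=0 → run B
t=10: queue=[H,D,G] q_used=0 → run H
t=11: queue=[H,D,G] q_used=1 → run H
t=12: queue=[H,D,G] q_used=2 → run H
t=13: queue=[D,G,H] q_used=0 → run D
t=14: queue=[D,G,H] q_used=1 → run D
t=15: queue=[D,G,H] q_used=2 → run D
t=16: queue=[G,H] q_used=0 → run G
t=17: queue=[G,H] q_used=1 → run G
t=18: queue=[G,H] q_used=2 → run G
t=19: queue=[H,G] q_used=0 → run H
t=20: queue=[G] q_used=0 → run G
t=21: queue=[G] q_used=1 → run G
t=22: (idle)
t=23: (idle)
t=24: (idle)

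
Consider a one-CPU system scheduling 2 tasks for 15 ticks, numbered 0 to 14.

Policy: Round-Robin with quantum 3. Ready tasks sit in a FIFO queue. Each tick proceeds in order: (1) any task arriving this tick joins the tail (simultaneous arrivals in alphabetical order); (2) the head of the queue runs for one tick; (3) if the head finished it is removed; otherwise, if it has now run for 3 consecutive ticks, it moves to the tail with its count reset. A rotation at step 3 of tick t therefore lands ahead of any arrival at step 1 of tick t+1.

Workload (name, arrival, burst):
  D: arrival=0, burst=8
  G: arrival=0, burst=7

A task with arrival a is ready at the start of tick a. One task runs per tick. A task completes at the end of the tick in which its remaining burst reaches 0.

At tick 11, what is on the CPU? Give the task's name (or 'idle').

t=0: queue=[D,G] q_used=0 → run D
t=1: queue=[D,G] q_used=1 → run D
t=2: queue=[D,G] q_used=2 → run D
t=3: queue=[G,D] q_used=0 → run G
t=4: queue=[G,D] q_used=1 → run G
t=5: queue=[G,D] q_used=2 → run G
t=6: queue=[D,G] q_used=0 → run D
t=7: queue=[D,G] q_used=1 → run D
t=8: queue=[D,G] q_used=2 → run D
t=9: queue=[G,D] q_used=0 → run G
t=10: queue=[G,D] q_used=1 → run G
t=11: queue=[G,D] q_used=2 → run G
t=12: queue=[D,G] q_used=0 → run D
t=13: queue=[D,G] q_used=1 → run D
t=14: queue=[G] q_used=0 → run G

running at tick 11 = G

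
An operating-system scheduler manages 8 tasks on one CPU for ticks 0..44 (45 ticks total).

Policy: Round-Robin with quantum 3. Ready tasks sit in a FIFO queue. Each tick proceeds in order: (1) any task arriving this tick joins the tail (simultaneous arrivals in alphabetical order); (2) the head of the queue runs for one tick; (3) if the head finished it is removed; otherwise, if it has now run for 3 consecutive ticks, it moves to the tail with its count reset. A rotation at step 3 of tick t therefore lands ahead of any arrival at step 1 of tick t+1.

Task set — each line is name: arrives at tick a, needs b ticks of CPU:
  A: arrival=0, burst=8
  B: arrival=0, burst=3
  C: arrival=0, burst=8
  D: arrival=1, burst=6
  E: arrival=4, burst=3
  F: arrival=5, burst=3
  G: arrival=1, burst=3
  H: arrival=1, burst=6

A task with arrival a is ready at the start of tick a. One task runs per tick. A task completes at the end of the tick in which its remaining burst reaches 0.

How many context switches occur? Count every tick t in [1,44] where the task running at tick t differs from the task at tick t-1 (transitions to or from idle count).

context switches = 14

t=0: queue=[A,B,C] q_used=0 → run A
t=1: queue=[A,B,C,D,G,H] q_used=1 → run A
t=2: queue=[A,B,C,D,G,H] q_used=2 → run A
t=3: queue=[B,C,D,G,H,A] q_used=0 → run B
t=4: queue=[B,C,D,G,H,A,E] q_used=1 → run B
t=5: queue=[B,C,D,G,H,A,E,F] q_used=2 → run B
t=6: queue=[C,D,G,H,A,E,F] q_used=0 → run C
t=7: queue=[C,D,G,H,A,E,F] q_used=1 → run C
t=8: queue=[C,D,G,H,A,E,F] q_used=2 → run C
t=9: queue=[D,G,H,A,E,F,C] q_used=0 → run D
t=10: queue=[D,G,H,A,E,F,C] q_used=1 → run D
t=11: queue=[D,G,H,A,E,F,C] q_used=2 → run D
t=12: queue=[G,H,A,E,F,C,D] q_used=0 → run G
t=13: queue=[G,H,A,E,F,C,D] q_used=1 → run G
t=14: queue=[G,H,A,E,F,C,D] q_used=2 → run G
t=15: queue=[H,A,E,F,C,D] q_used=0 → run H
t=16: queue=[H,A,E,F,C,D] q_used=1 → run H
t=17: queue=[H,A,E,F,C,D] q_used=2 → run H
t=18: queue=[A,E,F,C,D,H] q_used=0 → run A
t=19: queue=[A,E,F,C,D,H] q_used=1 → run A
t=20: queue=[A,E,F,C,D,H] q_used=2 → run A
t=21: queue=[E,F,C,D,H,A] q_used=0 → run E
t=22: queue=[E,F,C,D,H,A] q_used=1 → run E
t=23: queue=[E,F,C,D,H,A] q_used=2 → run E
t=24: queue=[F,C,D,H,A] q_used=0 → run F
t=25: queue=[F,C,D,H,A] q_used=1 → run F
t=26: queue=[F,C,D,H,A] q_used=2 → run F
t=27: queue=[C,D,H,A] q_used=0 → run C
t=28: queue=[C,D,H,A] q_used=1 → run C
t=29: queue=[C,D,H,A] q_used=2 → run C
t=30: queue=[D,H,A,C] q_used=0 → run D
t=31: queue=[D,H,A,C] q_used=1 → run D
t=32: queue=[D,H,A,C] q_used=2 → run D
t=33: queue=[H,A,C] q_used=0 → run H
t=34: queue=[H,A,C] q_used=1 → run H
t=35: queue=[H,A,C] q_used=2 → run H
t=36: queue=[A,C] q_used=0 → run A
t=37: queue=[A,C] q_used=1 → run A
t=38: queue=[C] q_used=0 → run C
t=39: queue=[C] q_used=1 → run C
t=40: (idle)
t=41: (idle)
t=42: (idle)
t=43: (idle)
t=44: (idle)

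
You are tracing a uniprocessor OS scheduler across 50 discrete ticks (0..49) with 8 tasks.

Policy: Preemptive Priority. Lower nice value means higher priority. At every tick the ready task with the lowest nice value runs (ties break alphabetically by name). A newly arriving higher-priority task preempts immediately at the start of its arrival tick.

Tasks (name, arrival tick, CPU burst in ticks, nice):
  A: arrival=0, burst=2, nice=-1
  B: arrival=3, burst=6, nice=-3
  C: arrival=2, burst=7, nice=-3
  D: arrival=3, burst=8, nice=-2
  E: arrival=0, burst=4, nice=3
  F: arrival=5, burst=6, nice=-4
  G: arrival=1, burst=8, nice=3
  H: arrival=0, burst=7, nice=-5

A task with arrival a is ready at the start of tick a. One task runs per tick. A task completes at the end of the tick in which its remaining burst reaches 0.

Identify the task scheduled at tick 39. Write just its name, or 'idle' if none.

running at tick 39 = E

t=0: ready={A,E,H} → run H
t=1: ready={A,E,G,H} → run H
t=2: ready={A,C,E,G,H} → run H
t=3: ready={A,B,C,D,E,G,H} → run H
t=4: ready={A,B,C,D,E,G,H} → run H
t=5: ready={A,B,C,D,E,F,G,H} → run H
t=6: ready={A,B,C,D,E,F,G,H} → run H
t=7: ready={A,B,C,D,E,F,G} → run F
t=8: ready={A,B,C,D,E,F,G} → run F
t=9: ready={A,B,C,D,E,F,G} → run F
t=10: ready={A,B,C,D,E,F,G} → run F
t=11: ready={A,B,C,D,E,F,G} → run F
t=12: ready={A,B,C,D,E,F,G} → run F
t=13: ready={A,B,C,D,E,G} → run B
t=14: ready={A,B,C,D,E,G} → run B
t=15: ready={A,B,C,D,E,G} → run B
t=16: ready={A,B,C,D,E,G} → run B
t=17: ready={A,B,C,D,E,G} → run B
t=18: ready={A,B,C,D,E,G} → run B
t=19: ready={A,C,D,E,G} → run C
t=20: ready={A,C,D,E,G} → run C
t=21: ready={A,C,D,E,G} → run C
t=22: ready={A,C,D,E,G} → run C
t=23: ready={A,C,D,E,G} → run C
t=24: ready={A,C,D,E,G} → run C
t=25: ready={A,C,D,E,G} → run C
t=26: ready={A,D,E,G} → run D
t=27: ready={A,D,E,G} → run D
t=28: ready={A,D,E,G} → run D
t=29: ready={A,D,E,G} → run D
t=30: ready={A,D,E,G} → run D
t=31: ready={A,D,E,G} → run D
t=32: ready={A,D,E,G} → run D
t=33: ready={A,D,E,G} → run D
t=34: ready={A,E,G} → run A
t=35: ready={A,E,G} → run A
t=36: ready={E,G} → run E
t=37: ready={E,G} → run E
t=38: ready={E,G} → run E
t=39: ready={E,G} → run E
t=40: ready={G} → run G
t=41: ready={G} → run G
t=42: ready={G} → run G
t=43: ready={G} → run G
t=44: ready={G} → run G
t=45: ready={G} → run G
t=46: ready={G} → run G
t=47: ready={G} → run G
t=48: (idle)
t=49: (idle)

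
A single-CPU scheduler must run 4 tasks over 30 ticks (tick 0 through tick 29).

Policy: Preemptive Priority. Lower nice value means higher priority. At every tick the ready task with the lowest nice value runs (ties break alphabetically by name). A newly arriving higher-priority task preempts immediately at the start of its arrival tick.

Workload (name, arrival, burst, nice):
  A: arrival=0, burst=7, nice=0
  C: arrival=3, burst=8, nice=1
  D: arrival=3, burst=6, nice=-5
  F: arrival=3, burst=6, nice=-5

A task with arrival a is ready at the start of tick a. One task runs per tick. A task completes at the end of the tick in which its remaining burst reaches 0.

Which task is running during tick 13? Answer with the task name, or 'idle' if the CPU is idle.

running at tick 13 = F

t=0: ready={A} → run A
t=1: ready={A} → run A
t=2: ready={A} → run A
t=3: ready={A,C,D,F} → run D
t=4: ready={A,C,D,F} → run D
t=5: ready={A,C,D,F} → run D
t=6: ready={A,C,D,F} → run D
t=7: ready={A,C,D,F} → run D
t=8: ready={A,C,D,F} → run D
t=9: ready={A,C,F} → run F
t=10: ready={A,C,F} → run F
t=11: ready={A,C,F} → run F
t=12: ready={A,C,F} → run F
t=13: ready={A,C,F} → run F
t=14: ready={A,C,F} → run F
t=15: ready={A,C} → run A
t=16: ready={A,C} → run A
t=17: ready={A,C} → run A
t=18: ready={A,C} → run A
t=19: ready={C} → run C
t=20: ready={C} → run C
t=21: ready={C} → run C
t=22: ready={C} → run C
t=23: ready={C} → run C
t=24: ready={C} → run C
t=25: ready={C} → run C
t=26: ready={C} → run C
t=27: (idle)
t=28: (idle)
t=29: (idle)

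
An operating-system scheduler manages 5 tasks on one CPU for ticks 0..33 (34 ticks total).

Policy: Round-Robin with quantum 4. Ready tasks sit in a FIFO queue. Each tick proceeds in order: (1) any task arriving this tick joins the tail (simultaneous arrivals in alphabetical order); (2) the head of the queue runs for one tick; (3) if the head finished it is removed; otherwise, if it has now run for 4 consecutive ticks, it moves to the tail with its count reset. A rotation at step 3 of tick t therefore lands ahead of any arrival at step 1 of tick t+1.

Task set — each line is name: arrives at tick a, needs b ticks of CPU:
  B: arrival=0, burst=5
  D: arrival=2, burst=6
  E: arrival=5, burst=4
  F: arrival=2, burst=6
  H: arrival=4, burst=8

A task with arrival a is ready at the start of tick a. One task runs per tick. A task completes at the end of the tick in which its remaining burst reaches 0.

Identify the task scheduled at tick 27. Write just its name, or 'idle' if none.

running at tick 27 = H

t=0: queue=[B] q_used=0 → run B
t=1: queue=[B] q_used=1 → run B
t=2: queue=[B,D,F] q_used=2 → run B
t=3: queue=[B,D,F] q_used=3 → run B
t=4: queue=[D,F,B,H] q_used=0 → run D
t=5: queue=[D,F,B,H,E] q_used=1 → run D
t=6: queue=[D,F,B,H,E] q_used=2 → run D
t=7: queue=[D,F,B,H,E] q_used=3 → run D
t=8: queue=[F,B,H,E,D] q_used=0 → run F
t=9: queue=[F,B,H,E,D] q_used=1 → run F
t=10: queue=[F,B,H,E,D] q_used=2 → run F
t=11: queue=[F,B,H,E,D] q_used=3 → run F
t=12: queue=[B,H,E,D,F] q_used=0 → run B
t=13: queue=[H,E,D,F] q_used=0 → run H
t=14: queue=[H,E,D,F] q_used=1 → run H
t=15: queue=[H,E,D,F] q_used=2 → run H
t=16: queue=[H,E,D,F] q_used=3 → run H
t=17: queue=[E,D,F,H] q_used=0 → run E
t=18: queue=[E,D,F,H] q_used=1 → run E
t=19: queue=[E,D,F,H] q_used=2 → run E
t=20: queue=[E,D,F,H] q_used=3 → run E
t=21: queue=[D,F,H] q_used=0 → run D
t=22: queue=[D,F,H] q_used=1 → run D
t=23: queue=[F,H] q_used=0 → run F
t=24: queue=[F,H] q_used=1 → run F
t=25: queue=[H] q_used=0 → run H
t=26: queue=[H] q_used=1 → run H
t=27: queue=[H] q_used=2 → run H
t=28: queue=[H] q_used=3 → run H
t=29: (idle)
t=30: (idle)
t=31: (idle)
t=32: (idle)
t=33: (idle)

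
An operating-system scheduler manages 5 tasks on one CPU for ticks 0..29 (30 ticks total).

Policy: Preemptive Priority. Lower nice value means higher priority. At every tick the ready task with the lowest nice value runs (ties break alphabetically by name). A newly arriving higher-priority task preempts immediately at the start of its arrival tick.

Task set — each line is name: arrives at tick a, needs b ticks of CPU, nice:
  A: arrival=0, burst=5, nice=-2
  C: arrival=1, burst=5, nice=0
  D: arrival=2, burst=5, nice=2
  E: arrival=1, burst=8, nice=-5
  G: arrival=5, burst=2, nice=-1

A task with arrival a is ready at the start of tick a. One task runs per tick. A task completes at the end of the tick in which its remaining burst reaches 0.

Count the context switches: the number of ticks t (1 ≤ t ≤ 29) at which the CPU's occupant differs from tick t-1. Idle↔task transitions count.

t=0: ready={A} → run A
t=1: ready={A,C,E} → run E
t=2: ready={A,C,D,E} → run E
t=3: ready={A,C,D,E} → run E
t=4: ready={A,C,D,E} → run E
t=5: ready={A,C,D,E,G} → run E
t=6: ready={A,C,D,E,G} → run E
t=7: ready={A,C,D,E,G} → run E
t=8: ready={A,C,D,E,G} → run E
t=9: ready={A,C,D,G} → run A
t=10: ready={A,C,D,G} → run A
t=11: ready={A,C,D,G} → run A
t=12: ready={A,C,D,G} → run A
t=13: ready={C,D,G} → run G
t=14: ready={C,D,G} → run G
t=15: ready={C,D} → run C
t=16: ready={C,D} → run C
t=17: ready={C,D} → run C
t=18: ready={C,D} → run C
t=19: ready={C,D} → run C
t=20: ready={D} → run D
t=21: ready={D} → run D
t=22: ready={D} → run D
t=23: ready={D} → run D
t=24: ready={D} → run D
t=25: (idle)
t=26: (idle)
t=27: (idle)
t=28: (idle)
t=29: (idle)

context switches = 6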